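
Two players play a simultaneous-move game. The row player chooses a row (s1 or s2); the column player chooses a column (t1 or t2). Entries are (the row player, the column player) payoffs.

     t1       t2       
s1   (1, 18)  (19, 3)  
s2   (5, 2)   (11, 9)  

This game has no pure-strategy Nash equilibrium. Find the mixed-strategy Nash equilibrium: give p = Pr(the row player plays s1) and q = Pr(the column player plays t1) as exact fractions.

In a mixed NE each player is indifferent between their pure strategies, so the opponent's mix sets the indifference.
The column player indifferent between t1 and t2: p·18 + (1−p)·2 = p·3 + (1−p)·9 ⟹ 2 + 16p = 9 + (-6)p ⟹ p = 7/22.
The row player indifferent between s1 and s2: q·1 + (1−q)·19 = q·5 + (1−q)·11 ⟹ 19 + (-18)q = 11 + (-6)q ⟹ q = 2/3.

p = 7/22, q = 2/3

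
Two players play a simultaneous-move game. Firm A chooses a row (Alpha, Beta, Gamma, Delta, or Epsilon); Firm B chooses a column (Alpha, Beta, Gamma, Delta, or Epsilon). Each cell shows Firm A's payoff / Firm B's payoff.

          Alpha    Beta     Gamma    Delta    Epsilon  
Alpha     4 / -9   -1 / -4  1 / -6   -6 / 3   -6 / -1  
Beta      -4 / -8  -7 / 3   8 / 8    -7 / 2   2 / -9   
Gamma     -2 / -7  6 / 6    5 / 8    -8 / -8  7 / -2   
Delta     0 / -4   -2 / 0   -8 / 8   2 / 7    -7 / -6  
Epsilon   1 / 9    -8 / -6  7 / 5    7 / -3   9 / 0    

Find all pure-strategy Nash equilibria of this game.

Check mutual best responses: a cell is a NE iff neither player can gain by unilaterally deviating.
Firm A's best responses — vs Alpha: Alpha (payoff 4); vs Beta: Gamma (payoff 6); vs Gamma: Beta (payoff 8); vs Delta: Epsilon (payoff 7); vs Epsilon: Epsilon (payoff 9).
Firm B's best responses — vs Alpha: Delta (payoff 3); vs Beta: Gamma (payoff 8); vs Gamma: Gamma (payoff 8); vs Delta: Gamma (payoff 8); vs Epsilon: Alpha (payoff 9).
The only mutual best response is (Beta, Gamma); neither player gains by switching there.

(Beta, Gamma)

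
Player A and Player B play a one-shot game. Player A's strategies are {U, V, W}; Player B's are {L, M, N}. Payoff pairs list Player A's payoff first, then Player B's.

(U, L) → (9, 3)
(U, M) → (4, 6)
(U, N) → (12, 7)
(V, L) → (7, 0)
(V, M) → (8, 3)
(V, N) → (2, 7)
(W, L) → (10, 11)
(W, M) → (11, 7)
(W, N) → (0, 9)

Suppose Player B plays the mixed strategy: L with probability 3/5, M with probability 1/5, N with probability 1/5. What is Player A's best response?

Player A's best reply maximizes expected payoff against the mix.
U: (3/5)·9 + (1/5)·4 + (1/5)·12 = 43/5
V: (3/5)·7 + (1/5)·8 + (1/5)·2 = 31/5
W: (3/5)·10 + (1/5)·11 + (1/5)·0 = 41/5
Highest expected payoff is 43/5, from U.

U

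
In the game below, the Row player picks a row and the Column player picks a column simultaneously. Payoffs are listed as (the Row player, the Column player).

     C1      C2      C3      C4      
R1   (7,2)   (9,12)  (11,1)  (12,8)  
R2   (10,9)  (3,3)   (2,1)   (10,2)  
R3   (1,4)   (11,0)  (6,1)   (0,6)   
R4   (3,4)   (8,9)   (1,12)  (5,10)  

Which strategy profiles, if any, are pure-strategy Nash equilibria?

(R2, C1)

Find each player's best response to every opponent strategy; NE are the intersections.
The Row player's best responses — vs C1: R2 (payoff 10); vs C2: R3 (payoff 11); vs C3: R1 (payoff 11); vs C4: R1 (payoff 12).
The Column player's best responses — vs R1: C2 (payoff 12); vs R2: C1 (payoff 9); vs R3: C4 (payoff 6); vs R4: C3 (payoff 12).
The only mutual best response is (R2, C1); neither player gains by switching there.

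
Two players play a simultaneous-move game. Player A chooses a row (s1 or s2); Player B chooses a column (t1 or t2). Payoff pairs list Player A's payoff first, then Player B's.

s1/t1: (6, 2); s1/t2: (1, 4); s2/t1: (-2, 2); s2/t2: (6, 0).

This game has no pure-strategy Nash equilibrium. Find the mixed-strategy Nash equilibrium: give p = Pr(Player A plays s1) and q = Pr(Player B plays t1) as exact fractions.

p = 1/2, q = 5/13

In a mixed NE each player is indifferent between their pure strategies, so the opponent's mix sets the indifference.
Player B indifferent between t1 and t2: p·2 + (1−p)·2 = p·4 + (1−p)·0 ⟹ 2 + 0p = 0 + 4p ⟹ p = 1/2.
Player A indifferent between s1 and s2: q·6 + (1−q)·1 = q·(-2) + (1−q)·6 ⟹ 1 + 5q = 6 + (-8)q ⟹ q = 5/13.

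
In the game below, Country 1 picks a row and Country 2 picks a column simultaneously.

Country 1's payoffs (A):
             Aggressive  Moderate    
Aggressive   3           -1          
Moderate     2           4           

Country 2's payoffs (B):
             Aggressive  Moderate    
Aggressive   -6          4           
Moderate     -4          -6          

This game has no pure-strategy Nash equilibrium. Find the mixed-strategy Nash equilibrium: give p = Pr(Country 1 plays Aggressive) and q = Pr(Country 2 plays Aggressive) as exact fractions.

Each player's mixing probability is pinned down by making the *other* player indifferent.
Country 2 indifferent between Aggressive and Moderate: p·(-6) + (1−p)·(-4) = p·4 + (1−p)·(-6) ⟹ (-4) + (-2)p = (-6) + 10p ⟹ p = 1/6.
Country 1 indifferent between Aggressive and Moderate: q·3 + (1−q)·(-1) = q·2 + (1−q)·4 ⟹ (-1) + 4q = 4 + (-2)q ⟹ q = 5/6.

p = 1/6, q = 5/6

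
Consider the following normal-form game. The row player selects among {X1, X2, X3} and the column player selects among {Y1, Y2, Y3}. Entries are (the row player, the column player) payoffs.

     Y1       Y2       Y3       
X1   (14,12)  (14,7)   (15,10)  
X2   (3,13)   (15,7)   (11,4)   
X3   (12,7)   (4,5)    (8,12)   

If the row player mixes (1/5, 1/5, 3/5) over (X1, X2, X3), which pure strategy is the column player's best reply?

Compute the column player's expected payoff from each pure strategy against the given mix.
Y1: (1/5)·12 + (1/5)·13 + (3/5)·7 = 46/5
Y2: (1/5)·7 + (1/5)·7 + (3/5)·5 = 29/5
Y3: (1/5)·10 + (1/5)·4 + (3/5)·12 = 10
Highest expected payoff is 10, from Y3.

Y3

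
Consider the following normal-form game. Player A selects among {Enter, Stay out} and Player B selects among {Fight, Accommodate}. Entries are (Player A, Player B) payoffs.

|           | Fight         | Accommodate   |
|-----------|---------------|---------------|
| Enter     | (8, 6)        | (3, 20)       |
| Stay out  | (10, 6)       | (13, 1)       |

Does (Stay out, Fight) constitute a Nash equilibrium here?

Holding Player B at Fight: Player A gets 10 from Stay out, versus 8 from Enter. No profitable deviation for Player A.
Holding Player A at Stay out: Player B gets 6 from Fight, versus 1 from Accommodate. No profitable deviation for Player B either.

Yes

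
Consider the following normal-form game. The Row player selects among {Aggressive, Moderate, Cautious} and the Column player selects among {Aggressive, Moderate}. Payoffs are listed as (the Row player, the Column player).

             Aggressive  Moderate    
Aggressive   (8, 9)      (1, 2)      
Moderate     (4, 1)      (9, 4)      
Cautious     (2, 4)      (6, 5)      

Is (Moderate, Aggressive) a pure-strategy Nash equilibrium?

Holding the Column player at Aggressive: the Row player gets 4 from Moderate but could get 8 by switching to Aggressive. The Row player has a profitable deviation.

No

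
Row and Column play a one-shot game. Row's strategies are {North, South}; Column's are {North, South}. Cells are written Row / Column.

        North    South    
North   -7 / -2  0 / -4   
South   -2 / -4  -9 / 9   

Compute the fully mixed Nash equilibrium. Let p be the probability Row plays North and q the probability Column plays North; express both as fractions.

p = 13/15, q = 9/14

In a mixed NE each player is indifferent between their pure strategies, so the opponent's mix sets the indifference.
Column indifferent between North and South: p·(-2) + (1−p)·(-4) = p·(-4) + (1−p)·9 ⟹ (-4) + 2p = 9 + (-13)p ⟹ p = 13/15.
Row indifferent between North and South: q·(-7) + (1−q)·0 = q·(-2) + (1−q)·(-9) ⟹ 0 + (-7)q = (-9) + 7q ⟹ q = 9/14.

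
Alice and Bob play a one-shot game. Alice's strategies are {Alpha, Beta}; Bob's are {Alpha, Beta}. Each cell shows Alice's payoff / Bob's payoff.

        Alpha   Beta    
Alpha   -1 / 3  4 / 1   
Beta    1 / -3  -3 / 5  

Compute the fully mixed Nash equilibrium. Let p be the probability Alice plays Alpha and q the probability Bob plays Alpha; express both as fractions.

p = 4/5, q = 7/9

Each player's mixing probability is pinned down by making the *other* player indifferent.
Bob indifferent between Alpha and Beta: p·3 + (1−p)·(-3) = p·1 + (1−p)·5 ⟹ (-3) + 6p = 5 + (-4)p ⟹ p = 4/5.
Alice indifferent between Alpha and Beta: q·(-1) + (1−q)·4 = q·1 + (1−q)·(-3) ⟹ 4 + (-5)q = (-3) + 4q ⟹ q = 7/9.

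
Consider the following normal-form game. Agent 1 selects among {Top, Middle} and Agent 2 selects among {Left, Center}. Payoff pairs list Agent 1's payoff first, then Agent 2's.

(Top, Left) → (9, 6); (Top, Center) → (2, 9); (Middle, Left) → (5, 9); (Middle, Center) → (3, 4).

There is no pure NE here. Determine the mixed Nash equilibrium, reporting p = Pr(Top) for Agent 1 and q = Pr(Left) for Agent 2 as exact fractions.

p = 5/8, q = 1/5

In a mixed NE each player is indifferent between their pure strategies, so the opponent's mix sets the indifference.
Agent 2 indifferent between Left and Center: p·6 + (1−p)·9 = p·9 + (1−p)·4 ⟹ 9 + (-3)p = 4 + 5p ⟹ p = 5/8.
Agent 1 indifferent between Top and Middle: q·9 + (1−q)·2 = q·5 + (1−q)·3 ⟹ 2 + 7q = 3 + 2q ⟹ q = 1/5.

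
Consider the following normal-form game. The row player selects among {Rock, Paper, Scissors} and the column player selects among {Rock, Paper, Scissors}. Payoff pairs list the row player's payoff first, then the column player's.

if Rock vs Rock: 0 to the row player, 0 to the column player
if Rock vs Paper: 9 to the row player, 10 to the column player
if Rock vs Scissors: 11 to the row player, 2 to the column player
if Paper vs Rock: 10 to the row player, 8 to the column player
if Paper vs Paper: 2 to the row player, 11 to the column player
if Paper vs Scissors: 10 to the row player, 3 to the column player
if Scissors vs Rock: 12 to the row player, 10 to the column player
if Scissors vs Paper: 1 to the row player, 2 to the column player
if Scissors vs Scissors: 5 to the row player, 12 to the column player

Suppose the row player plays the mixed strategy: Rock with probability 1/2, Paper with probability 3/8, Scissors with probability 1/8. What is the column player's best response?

Compute the column player's expected payoff from each pure strategy against the given mix.
Rock: (1/2)·0 + (3/8)·8 + (1/8)·10 = 17/4
Paper: (1/2)·10 + (3/8)·11 + (1/8)·2 = 75/8
Scissors: (1/2)·2 + (3/8)·3 + (1/8)·12 = 29/8
Highest expected payoff is 75/8, from Paper.

Paper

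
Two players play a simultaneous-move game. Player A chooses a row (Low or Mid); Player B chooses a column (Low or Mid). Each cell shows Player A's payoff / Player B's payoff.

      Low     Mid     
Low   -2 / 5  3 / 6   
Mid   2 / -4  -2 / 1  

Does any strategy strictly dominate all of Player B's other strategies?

Mid

A strategy is strictly dominant if it gives Player B a strictly higher payoff than every other strategy, against every choice by the opponent.
Mid strictly dominates: vs Low: 6 > 5; vs Mid: 1 > -4.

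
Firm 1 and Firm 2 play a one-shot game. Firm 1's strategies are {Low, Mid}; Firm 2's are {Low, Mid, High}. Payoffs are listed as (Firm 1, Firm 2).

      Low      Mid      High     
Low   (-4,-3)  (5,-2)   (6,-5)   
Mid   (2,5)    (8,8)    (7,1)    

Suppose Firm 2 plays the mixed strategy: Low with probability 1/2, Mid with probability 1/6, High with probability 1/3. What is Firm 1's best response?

Compute Firm 1's expected payoff from each pure strategy against the given mix.
Low: (1/2)·(-4) + (1/6)·5 + (1/3)·6 = 5/6
Mid: (1/2)·2 + (1/6)·8 + (1/3)·7 = 14/3
Highest expected payoff is 14/3, from Mid.

Mid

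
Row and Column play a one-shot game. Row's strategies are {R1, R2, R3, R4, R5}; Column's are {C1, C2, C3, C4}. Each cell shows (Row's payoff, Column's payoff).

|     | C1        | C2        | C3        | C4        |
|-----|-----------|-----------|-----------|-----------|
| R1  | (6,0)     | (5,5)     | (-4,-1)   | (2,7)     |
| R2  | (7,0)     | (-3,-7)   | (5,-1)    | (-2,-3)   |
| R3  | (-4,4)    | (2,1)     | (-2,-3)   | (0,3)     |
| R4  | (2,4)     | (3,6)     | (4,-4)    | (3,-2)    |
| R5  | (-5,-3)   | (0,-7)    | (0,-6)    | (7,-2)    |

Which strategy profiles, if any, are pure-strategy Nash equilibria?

(R2, C1) and (R5, C4)

Find each player's best response to every opponent strategy; NE are the intersections.
Row's best responses — vs C1: R2 (payoff 7); vs C2: R1 (payoff 5); vs C3: R2 (payoff 5); vs C4: R5 (payoff 7).
Column's best responses — vs R1: C4 (payoff 7); vs R2: C1 (payoff 0); vs R3: C1 (payoff 4); vs R4: C2 (payoff 6); vs R5: C4 (payoff -2).
Mutual best responses occur at (R2, C1) and (R5, C4); at each, neither player gains by switching.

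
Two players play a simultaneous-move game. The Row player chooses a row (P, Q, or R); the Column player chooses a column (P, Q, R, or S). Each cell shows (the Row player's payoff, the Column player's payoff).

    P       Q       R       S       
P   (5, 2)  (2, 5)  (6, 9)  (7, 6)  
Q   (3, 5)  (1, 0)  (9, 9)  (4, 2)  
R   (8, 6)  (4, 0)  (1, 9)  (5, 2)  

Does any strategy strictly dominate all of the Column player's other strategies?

Check whether one of the Column player's strategies beats all alternatives regardless of what the opponent does.
R strictly dominates: vs P: 9 > each of {2, 5, 6}; vs Q: 9 > each of {5, 0, 2}; vs R: 9 > each of {6, 0, 2}.

R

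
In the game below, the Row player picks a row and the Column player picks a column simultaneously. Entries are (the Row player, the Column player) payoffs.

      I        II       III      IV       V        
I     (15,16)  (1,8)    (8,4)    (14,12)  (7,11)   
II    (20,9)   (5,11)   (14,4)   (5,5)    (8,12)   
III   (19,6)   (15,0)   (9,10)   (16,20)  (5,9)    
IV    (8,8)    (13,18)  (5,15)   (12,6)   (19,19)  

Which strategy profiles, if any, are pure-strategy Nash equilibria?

(III, IV) and (IV, V)

A profile is a Nash equilibrium when each player is best-responding to the other.
The Row player's best responses — vs I: II (payoff 20); vs II: III (payoff 15); vs III: II (payoff 14); vs IV: III (payoff 16); vs V: IV (payoff 19).
The Column player's best responses — vs I: I (payoff 16); vs II: V (payoff 12); vs III: IV (payoff 20); vs IV: V (payoff 19).
Mutual best responses occur at (III, IV) and (IV, V); at each, neither player gains by switching.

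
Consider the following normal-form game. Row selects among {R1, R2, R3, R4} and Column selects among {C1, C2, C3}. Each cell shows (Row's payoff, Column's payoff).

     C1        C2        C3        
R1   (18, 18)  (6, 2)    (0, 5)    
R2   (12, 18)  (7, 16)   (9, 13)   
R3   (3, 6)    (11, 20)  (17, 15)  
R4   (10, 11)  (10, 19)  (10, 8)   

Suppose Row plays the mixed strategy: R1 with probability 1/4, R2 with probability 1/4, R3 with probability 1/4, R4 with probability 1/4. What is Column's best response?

C2

Compute Column's expected payoff from each pure strategy against the given mix.
C1: (1/4)·18 + (1/4)·18 + (1/4)·6 + (1/4)·11 = 53/4
C2: (1/4)·2 + (1/4)·16 + (1/4)·20 + (1/4)·19 = 57/4
C3: (1/4)·5 + (1/4)·13 + (1/4)·15 + (1/4)·8 = 41/4
Highest expected payoff is 57/4, from C2.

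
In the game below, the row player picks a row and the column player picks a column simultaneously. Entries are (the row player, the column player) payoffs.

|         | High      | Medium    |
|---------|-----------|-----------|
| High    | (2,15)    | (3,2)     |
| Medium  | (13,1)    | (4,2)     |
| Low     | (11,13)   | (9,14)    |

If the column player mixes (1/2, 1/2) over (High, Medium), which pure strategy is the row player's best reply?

Low

The row player's best reply maximizes expected payoff against the mix.
High: (1/2)·2 + (1/2)·3 = 5/2
Medium: (1/2)·13 + (1/2)·4 = 17/2
Low: (1/2)·11 + (1/2)·9 = 10
Highest expected payoff is 10, from Low.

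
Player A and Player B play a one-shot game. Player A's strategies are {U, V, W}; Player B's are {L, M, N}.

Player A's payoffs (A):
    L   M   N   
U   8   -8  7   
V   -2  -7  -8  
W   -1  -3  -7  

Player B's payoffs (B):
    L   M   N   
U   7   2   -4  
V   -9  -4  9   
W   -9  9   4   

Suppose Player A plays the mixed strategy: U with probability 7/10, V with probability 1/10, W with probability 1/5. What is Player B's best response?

Player B's best reply maximizes expected payoff against the mix.
L: (7/10)·7 + (1/10)·(-9) + (1/5)·(-9) = 11/5
M: (7/10)·2 + (1/10)·(-4) + (1/5)·9 = 14/5
N: (7/10)·(-4) + (1/10)·9 + (1/5)·4 = -11/10
Highest expected payoff is 14/5, from M.

M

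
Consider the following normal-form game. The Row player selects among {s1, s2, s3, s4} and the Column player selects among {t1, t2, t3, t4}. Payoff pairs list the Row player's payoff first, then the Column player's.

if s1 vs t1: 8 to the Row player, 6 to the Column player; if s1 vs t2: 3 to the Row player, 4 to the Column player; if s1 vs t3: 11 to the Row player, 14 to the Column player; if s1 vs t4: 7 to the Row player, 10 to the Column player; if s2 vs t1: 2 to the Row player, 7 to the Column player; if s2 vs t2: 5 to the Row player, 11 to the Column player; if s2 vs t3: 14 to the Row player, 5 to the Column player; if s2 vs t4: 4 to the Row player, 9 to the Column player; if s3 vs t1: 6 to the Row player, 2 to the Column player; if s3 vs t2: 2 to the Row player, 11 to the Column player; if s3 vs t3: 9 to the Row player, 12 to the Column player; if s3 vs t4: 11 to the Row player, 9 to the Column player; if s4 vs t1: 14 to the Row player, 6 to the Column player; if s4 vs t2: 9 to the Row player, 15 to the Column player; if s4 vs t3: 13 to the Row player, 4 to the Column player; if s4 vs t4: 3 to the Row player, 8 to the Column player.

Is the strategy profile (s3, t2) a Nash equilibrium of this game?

No

Holding the Column player at t2: the Row player gets 2 from s3 but could get 9 by switching to s4. The Row player has a profitable deviation.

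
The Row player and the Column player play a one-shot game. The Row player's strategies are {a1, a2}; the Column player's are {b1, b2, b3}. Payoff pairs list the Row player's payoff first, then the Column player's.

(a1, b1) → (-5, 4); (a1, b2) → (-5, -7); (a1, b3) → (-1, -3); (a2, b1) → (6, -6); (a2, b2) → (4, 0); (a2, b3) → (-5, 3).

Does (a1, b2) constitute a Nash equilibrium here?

No

Holding the Column player at b2: the Row player gets -5 from a1 but could get 4 by switching to a2. The Row player has a profitable deviation.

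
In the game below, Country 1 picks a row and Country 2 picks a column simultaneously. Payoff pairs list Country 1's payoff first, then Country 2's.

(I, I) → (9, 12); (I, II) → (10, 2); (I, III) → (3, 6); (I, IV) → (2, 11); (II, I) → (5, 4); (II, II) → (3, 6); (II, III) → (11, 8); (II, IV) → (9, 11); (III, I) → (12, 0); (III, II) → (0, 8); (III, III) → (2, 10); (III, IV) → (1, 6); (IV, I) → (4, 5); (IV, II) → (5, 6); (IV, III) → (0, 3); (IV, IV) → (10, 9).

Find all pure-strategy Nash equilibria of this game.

(IV, IV)

Check mutual best responses: a cell is a NE iff neither player can gain by unilaterally deviating.
Country 1's best responses — vs I: III (payoff 12); vs II: I (payoff 10); vs III: II (payoff 11); vs IV: IV (payoff 10).
Country 2's best responses — vs I: I (payoff 12); vs II: IV (payoff 11); vs III: III (payoff 10); vs IV: IV (payoff 9).
The only mutual best response is (IV, IV); neither player gains by switching there.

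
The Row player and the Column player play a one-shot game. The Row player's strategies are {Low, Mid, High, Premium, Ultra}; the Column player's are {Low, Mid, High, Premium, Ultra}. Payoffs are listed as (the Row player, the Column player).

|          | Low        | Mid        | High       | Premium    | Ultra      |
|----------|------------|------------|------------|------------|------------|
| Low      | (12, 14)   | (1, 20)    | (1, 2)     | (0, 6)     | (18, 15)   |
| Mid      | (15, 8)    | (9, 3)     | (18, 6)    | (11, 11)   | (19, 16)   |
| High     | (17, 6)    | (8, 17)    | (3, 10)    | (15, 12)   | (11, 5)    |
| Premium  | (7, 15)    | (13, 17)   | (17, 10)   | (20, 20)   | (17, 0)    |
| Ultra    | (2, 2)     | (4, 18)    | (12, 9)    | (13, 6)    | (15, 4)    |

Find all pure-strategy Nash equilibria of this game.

A profile is a Nash equilibrium when each player is best-responding to the other.
The Row player's best responses — vs Low: High (payoff 17); vs Mid: Premium (payoff 13); vs High: Mid (payoff 18); vs Premium: Premium (payoff 20); vs Ultra: Mid (payoff 19).
The Column player's best responses — vs Low: Mid (payoff 20); vs Mid: Ultra (payoff 16); vs High: Mid (payoff 17); vs Premium: Premium (payoff 20); vs Ultra: Mid (payoff 18).
Mutual best responses occur at (Mid, Ultra) and (Premium, Premium); at each, neither player gains by switching.

(Mid, Ultra) and (Premium, Premium)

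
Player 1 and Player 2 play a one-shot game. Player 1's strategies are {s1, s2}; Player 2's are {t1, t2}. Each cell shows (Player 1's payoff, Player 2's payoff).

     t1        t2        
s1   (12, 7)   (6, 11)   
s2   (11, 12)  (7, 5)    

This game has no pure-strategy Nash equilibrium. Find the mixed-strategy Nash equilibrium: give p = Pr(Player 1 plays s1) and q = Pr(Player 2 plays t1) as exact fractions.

Each player's mixing probability is pinned down by making the *other* player indifferent.
Player 2 indifferent between t1 and t2: p·7 + (1−p)·12 = p·11 + (1−p)·5 ⟹ 12 + (-5)p = 5 + 6p ⟹ p = 7/11.
Player 1 indifferent between s1 and s2: q·12 + (1−q)·6 = q·11 + (1−q)·7 ⟹ 6 + 6q = 7 + 4q ⟹ q = 1/2.

p = 7/11, q = 1/2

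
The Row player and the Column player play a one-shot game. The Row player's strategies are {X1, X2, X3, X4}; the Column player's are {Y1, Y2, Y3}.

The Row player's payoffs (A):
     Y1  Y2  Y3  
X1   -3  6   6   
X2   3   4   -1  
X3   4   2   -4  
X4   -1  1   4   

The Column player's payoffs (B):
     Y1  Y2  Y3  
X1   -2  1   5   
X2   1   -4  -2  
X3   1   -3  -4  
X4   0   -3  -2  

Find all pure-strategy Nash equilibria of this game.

Find each player's best response to every opponent strategy; NE are the intersections.
The Row player's best responses — vs Y1: X3 (payoff 4); vs Y2: X1 (payoff 6); vs Y3: X1 (payoff 6).
The Column player's best responses — vs X1: Y3 (payoff 5); vs X2: Y1 (payoff 1); vs X3: Y1 (payoff 1); vs X4: Y1 (payoff 0).
Mutual best responses occur at (X1, Y3) and (X3, Y1); at each, neither player gains by switching.

(X1, Y3) and (X3, Y1)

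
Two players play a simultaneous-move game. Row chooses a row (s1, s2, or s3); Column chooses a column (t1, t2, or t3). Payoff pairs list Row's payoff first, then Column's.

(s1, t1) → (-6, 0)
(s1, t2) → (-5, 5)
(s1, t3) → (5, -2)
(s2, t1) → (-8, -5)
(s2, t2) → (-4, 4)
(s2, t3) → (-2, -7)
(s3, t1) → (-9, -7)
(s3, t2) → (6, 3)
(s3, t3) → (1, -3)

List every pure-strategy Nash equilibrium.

(s3, t2)

Find each player's best response to every opponent strategy; NE are the intersections.
Row's best responses — vs t1: s1 (payoff -6); vs t2: s3 (payoff 6); vs t3: s1 (payoff 5).
Column's best responses — vs s1: t2 (payoff 5); vs s2: t2 (payoff 4); vs s3: t2 (payoff 3).
The only mutual best response is (s3, t2); neither player gains by switching there.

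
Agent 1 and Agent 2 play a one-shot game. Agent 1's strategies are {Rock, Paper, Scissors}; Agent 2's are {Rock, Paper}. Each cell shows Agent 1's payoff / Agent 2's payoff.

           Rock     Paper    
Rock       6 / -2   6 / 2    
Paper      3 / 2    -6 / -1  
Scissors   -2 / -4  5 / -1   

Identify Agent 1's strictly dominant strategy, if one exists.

Check whether one of Agent 1's strategies beats all alternatives regardless of what the opponent does.
Rock strictly dominates: vs Rock: 6 > each of {3, -2}; vs Paper: 6 > each of {-6, 5}.

Rock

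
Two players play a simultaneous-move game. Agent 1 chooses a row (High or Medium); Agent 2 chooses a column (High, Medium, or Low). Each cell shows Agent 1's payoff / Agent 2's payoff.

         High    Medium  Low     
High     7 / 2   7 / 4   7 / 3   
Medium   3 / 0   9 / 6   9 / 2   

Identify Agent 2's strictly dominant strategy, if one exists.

Medium

Check whether one of Agent 2's strategies beats all alternatives regardless of what the opponent does.
Medium strictly dominates: vs High: 4 > each of {2, 3}; vs Medium: 6 > each of {0, 2}.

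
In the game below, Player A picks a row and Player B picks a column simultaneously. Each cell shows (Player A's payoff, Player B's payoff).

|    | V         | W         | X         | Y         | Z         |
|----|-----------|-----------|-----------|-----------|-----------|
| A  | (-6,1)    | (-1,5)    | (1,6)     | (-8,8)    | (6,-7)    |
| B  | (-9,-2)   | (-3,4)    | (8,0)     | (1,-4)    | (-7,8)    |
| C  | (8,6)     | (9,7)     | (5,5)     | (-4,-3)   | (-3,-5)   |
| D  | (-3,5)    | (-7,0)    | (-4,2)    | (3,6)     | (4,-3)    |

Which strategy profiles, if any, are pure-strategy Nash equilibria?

(C, W) and (D, Y)

Find each player's best response to every opponent strategy; NE are the intersections.
Player A's best responses — vs V: C (payoff 8); vs W: C (payoff 9); vs X: B (payoff 8); vs Y: D (payoff 3); vs Z: A (payoff 6).
Player B's best responses — vs A: Y (payoff 8); vs B: Z (payoff 8); vs C: W (payoff 7); vs D: Y (payoff 6).
Mutual best responses occur at (C, W) and (D, Y); at each, neither player gains by switching.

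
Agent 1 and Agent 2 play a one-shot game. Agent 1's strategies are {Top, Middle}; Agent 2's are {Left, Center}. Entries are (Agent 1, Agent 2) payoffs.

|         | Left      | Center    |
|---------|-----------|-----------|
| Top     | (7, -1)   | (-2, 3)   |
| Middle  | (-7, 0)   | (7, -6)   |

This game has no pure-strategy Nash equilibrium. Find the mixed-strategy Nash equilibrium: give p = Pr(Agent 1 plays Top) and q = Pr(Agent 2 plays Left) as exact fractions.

p = 3/5, q = 9/23

Each player's mixing probability is pinned down by making the *other* player indifferent.
Agent 2 indifferent between Left and Center: p·(-1) + (1−p)·0 = p·3 + (1−p)·(-6) ⟹ 0 + (-1)p = (-6) + 9p ⟹ p = 3/5.
Agent 1 indifferent between Top and Middle: q·7 + (1−q)·(-2) = q·(-7) + (1−q)·7 ⟹ (-2) + 9q = 7 + (-14)q ⟹ q = 9/23.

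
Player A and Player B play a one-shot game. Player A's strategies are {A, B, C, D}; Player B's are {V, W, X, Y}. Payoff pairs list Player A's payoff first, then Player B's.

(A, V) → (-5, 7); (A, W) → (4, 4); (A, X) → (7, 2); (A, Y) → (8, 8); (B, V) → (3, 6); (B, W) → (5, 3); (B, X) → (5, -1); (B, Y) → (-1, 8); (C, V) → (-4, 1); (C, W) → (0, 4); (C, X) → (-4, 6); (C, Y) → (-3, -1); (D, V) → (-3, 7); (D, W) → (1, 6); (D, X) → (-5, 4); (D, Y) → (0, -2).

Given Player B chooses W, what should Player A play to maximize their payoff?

With Player B fixed at W, Player A's payoffs are: A → 4, B → 5, C → 0, D → 1.
The maximum is 5, achieved by B.

B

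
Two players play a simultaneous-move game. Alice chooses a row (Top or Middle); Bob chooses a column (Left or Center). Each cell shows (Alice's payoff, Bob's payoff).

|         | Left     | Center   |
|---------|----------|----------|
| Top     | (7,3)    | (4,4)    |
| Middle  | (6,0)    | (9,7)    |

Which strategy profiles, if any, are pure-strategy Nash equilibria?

A profile is a Nash equilibrium when each player is best-responding to the other.
Alice's best responses — vs Left: Top (payoff 7); vs Center: Middle (payoff 9).
Bob's best responses — vs Top: Center (payoff 4); vs Middle: Center (payoff 7).
The only mutual best response is (Middle, Center); neither player gains by switching there.

(Middle, Center)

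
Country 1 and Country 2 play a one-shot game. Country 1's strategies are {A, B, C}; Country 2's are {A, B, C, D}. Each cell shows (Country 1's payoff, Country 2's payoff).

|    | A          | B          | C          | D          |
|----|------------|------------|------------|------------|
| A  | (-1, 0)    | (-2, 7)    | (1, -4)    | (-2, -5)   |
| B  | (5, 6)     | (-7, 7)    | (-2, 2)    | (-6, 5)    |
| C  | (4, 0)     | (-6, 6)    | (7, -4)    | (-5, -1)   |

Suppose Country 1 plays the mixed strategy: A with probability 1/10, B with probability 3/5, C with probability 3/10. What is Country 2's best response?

Compute Country 2's expected payoff from each pure strategy against the given mix.
A: (1/10)·0 + (3/5)·6 + (3/10)·0 = 18/5
B: (1/10)·7 + (3/5)·7 + (3/10)·6 = 67/10
C: (1/10)·(-4) + (3/5)·2 + (3/10)·(-4) = -2/5
D: (1/10)·(-5) + (3/5)·5 + (3/10)·(-1) = 11/5
Highest expected payoff is 67/10, from B.

B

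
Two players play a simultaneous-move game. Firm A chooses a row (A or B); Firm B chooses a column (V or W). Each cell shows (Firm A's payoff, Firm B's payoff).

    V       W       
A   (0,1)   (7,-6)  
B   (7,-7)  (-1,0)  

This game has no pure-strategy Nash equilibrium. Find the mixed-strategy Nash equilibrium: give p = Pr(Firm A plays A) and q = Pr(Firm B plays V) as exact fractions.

Each player's mixing probability is pinned down by making the *other* player indifferent.
Firm B indifferent between V and W: p·1 + (1−p)·(-7) = p·(-6) + (1−p)·0 ⟹ (-7) + 8p = 0 + (-6)p ⟹ p = 1/2.
Firm A indifferent between A and B: q·0 + (1−q)·7 = q·7 + (1−q)·(-1) ⟹ 7 + (-7)q = (-1) + 8q ⟹ q = 8/15.

p = 1/2, q = 8/15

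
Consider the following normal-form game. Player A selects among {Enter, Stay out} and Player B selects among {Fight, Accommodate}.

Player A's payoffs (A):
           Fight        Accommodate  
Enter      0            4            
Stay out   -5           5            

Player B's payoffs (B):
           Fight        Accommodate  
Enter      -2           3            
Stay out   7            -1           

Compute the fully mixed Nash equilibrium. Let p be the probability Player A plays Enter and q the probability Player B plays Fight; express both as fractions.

p = 8/13, q = 1/6

In a mixed NE each player is indifferent between their pure strategies, so the opponent's mix sets the indifference.
Player B indifferent between Fight and Accommodate: p·(-2) + (1−p)·7 = p·3 + (1−p)·(-1) ⟹ 7 + (-9)p = (-1) + 4p ⟹ p = 8/13.
Player A indifferent between Enter and Stay out: q·0 + (1−q)·4 = q·(-5) + (1−q)·5 ⟹ 4 + (-4)q = 5 + (-10)q ⟹ q = 1/6.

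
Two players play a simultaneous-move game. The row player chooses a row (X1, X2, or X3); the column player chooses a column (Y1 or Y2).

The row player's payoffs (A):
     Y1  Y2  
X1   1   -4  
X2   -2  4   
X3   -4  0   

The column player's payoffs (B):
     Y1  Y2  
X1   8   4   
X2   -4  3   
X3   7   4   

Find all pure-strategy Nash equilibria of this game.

(X1, Y1) and (X2, Y2)

Find each player's best response to every opponent strategy; NE are the intersections.
The row player's best responses — vs Y1: X1 (payoff 1); vs Y2: X2 (payoff 4).
The column player's best responses — vs X1: Y1 (payoff 8); vs X2: Y2 (payoff 3); vs X3: Y1 (payoff 7).
Mutual best responses occur at (X1, Y1) and (X2, Y2); at each, neither player gains by switching.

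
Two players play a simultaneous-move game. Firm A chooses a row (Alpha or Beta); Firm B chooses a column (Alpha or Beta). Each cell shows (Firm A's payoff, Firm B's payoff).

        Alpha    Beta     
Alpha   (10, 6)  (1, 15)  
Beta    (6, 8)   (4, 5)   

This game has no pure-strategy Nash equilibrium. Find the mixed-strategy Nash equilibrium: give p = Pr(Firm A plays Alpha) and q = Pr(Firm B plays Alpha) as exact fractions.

p = 1/4, q = 3/7

Each player's mixing probability is pinned down by making the *other* player indifferent.
Firm B indifferent between Alpha and Beta: p·6 + (1−p)·8 = p·15 + (1−p)·5 ⟹ 8 + (-2)p = 5 + 10p ⟹ p = 1/4.
Firm A indifferent between Alpha and Beta: q·10 + (1−q)·1 = q·6 + (1−q)·4 ⟹ 1 + 9q = 4 + 2q ⟹ q = 3/7.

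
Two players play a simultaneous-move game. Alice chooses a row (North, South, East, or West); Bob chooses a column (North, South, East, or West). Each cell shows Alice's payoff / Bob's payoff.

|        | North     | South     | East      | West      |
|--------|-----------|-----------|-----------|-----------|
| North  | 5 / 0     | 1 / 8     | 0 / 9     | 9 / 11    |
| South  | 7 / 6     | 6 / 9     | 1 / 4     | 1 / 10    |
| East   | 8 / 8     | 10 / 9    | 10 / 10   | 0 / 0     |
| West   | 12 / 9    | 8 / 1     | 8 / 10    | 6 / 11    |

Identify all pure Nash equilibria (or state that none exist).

(North, West) and (East, East)

A profile is a Nash equilibrium when each player is best-responding to the other.
Alice's best responses — vs North: West (payoff 12); vs South: East (payoff 10); vs East: East (payoff 10); vs West: North (payoff 9).
Bob's best responses — vs North: West (payoff 11); vs South: West (payoff 10); vs East: East (payoff 10); vs West: West (payoff 11).
Mutual best responses occur at (North, West) and (East, East); at each, neither player gains by switching.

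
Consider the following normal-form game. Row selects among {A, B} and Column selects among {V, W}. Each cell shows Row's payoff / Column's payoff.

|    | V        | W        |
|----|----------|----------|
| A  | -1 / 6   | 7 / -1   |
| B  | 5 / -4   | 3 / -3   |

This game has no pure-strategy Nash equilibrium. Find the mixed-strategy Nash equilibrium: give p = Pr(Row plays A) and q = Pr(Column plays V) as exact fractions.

In a mixed NE each player is indifferent between their pure strategies, so the opponent's mix sets the indifference.
Column indifferent between V and W: p·6 + (1−p)·(-4) = p·(-1) + (1−p)·(-3) ⟹ (-4) + 10p = (-3) + 2p ⟹ p = 1/8.
Row indifferent between A and B: q·(-1) + (1−q)·7 = q·5 + (1−q)·3 ⟹ 7 + (-8)q = 3 + 2q ⟹ q = 2/5.

p = 1/8, q = 2/5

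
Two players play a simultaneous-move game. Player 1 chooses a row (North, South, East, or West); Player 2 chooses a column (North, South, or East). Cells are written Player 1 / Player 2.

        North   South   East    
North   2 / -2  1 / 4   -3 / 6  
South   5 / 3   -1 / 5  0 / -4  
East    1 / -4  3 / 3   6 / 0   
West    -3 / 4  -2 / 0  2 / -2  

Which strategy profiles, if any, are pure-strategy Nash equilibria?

A profile is a Nash equilibrium when each player is best-responding to the other.
Player 1's best responses — vs North: South (payoff 5); vs South: East (payoff 3); vs East: East (payoff 6).
Player 2's best responses — vs North: East (payoff 6); vs South: South (payoff 5); vs East: South (payoff 3); vs West: North (payoff 4).
The only mutual best response is (East, South); neither player gains by switching there.

(East, South)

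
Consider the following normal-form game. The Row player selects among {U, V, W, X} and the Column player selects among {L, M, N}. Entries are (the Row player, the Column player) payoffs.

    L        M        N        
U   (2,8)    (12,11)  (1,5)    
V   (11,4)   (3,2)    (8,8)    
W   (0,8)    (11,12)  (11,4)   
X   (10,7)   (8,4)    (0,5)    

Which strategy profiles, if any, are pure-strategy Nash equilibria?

(U, M)

A profile is a Nash equilibrium when each player is best-responding to the other.
The Row player's best responses — vs L: V (payoff 11); vs M: U (payoff 12); vs N: W (payoff 11).
The Column player's best responses — vs U: M (payoff 11); vs V: N (payoff 8); vs W: M (payoff 12); vs X: L (payoff 7).
The only mutual best response is (U, M); neither player gains by switching there.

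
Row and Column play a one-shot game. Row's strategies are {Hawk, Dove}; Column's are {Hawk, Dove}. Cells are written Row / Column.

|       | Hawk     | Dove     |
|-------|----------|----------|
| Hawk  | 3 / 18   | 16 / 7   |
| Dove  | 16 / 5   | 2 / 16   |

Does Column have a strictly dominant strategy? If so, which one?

A strategy is strictly dominant if it gives Column a strictly higher payoff than every other strategy, against every choice by the opponent.
Hawk is not dominant: against Dove, Dove gives 16 > 5.
Dove is not dominant: against Hawk, Hawk gives 18 > 7.
No single strategy is best against every opponent action.

None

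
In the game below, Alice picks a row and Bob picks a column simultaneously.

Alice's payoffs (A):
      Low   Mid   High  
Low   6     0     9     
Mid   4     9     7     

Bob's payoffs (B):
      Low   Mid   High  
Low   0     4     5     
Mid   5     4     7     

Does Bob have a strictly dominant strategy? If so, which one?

Check whether one of Bob's strategies beats all alternatives regardless of what the opponent does.
High strictly dominates: vs Low: 5 > each of {0, 4}; vs Mid: 7 > each of {5, 4}.

High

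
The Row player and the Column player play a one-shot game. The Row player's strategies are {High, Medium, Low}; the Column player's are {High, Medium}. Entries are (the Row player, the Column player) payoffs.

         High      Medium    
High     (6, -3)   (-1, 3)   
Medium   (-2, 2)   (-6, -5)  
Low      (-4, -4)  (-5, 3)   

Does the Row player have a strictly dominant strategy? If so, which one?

High

A strategy is strictly dominant if it gives the Row player a strictly higher payoff than every other strategy, against every choice by the opponent.
High strictly dominates: vs High: 6 > each of {-2, -4}; vs Medium: -1 > each of {-6, -5}.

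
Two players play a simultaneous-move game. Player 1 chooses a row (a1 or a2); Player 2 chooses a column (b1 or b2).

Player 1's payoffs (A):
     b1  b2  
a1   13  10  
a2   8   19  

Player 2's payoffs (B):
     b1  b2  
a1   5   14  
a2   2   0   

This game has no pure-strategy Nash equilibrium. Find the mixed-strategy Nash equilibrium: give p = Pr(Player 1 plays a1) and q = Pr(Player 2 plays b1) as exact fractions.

Each player's mixing probability is pinned down by making the *other* player indifferent.
Player 2 indifferent between b1 and b2: p·5 + (1−p)·2 = p·14 + (1−p)·0 ⟹ 2 + 3p = 0 + 14p ⟹ p = 2/11.
Player 1 indifferent between a1 and a2: q·13 + (1−q)·10 = q·8 + (1−q)·19 ⟹ 10 + 3q = 19 + (-11)q ⟹ q = 9/14.

p = 2/11, q = 9/14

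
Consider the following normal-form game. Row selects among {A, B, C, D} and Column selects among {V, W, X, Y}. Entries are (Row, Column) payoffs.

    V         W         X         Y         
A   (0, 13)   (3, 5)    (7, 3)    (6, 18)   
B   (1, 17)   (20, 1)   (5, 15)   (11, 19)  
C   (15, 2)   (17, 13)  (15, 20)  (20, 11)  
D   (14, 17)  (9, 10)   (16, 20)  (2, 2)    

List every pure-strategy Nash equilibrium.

Find each player's best response to every opponent strategy; NE are the intersections.
Row's best responses — vs V: C (payoff 15); vs W: B (payoff 20); vs X: D (payoff 16); vs Y: C (payoff 20).
Column's best responses — vs A: Y (payoff 18); vs B: Y (payoff 19); vs C: X (payoff 20); vs D: X (payoff 20).
The only mutual best response is (D, X); neither player gains by switching there.

(D, X)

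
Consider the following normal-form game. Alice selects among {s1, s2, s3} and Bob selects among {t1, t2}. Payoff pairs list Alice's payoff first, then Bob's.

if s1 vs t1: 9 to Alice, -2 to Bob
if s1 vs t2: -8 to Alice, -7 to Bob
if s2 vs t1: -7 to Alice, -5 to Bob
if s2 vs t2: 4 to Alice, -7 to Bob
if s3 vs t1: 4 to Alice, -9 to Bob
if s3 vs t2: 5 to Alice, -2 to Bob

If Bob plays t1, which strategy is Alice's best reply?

s1

With Bob fixed at t1, Alice's payoffs are: s1 → 9, s2 → -7, s3 → 4.
The maximum is 9, achieved by s1.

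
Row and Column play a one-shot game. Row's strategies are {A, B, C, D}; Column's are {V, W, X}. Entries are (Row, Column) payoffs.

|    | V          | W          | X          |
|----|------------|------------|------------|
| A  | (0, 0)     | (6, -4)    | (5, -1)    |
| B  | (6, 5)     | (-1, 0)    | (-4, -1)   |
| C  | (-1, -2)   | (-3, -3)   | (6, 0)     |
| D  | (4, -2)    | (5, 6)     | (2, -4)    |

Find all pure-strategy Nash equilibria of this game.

Find each player's best response to every opponent strategy; NE are the intersections.
Row's best responses — vs V: B (payoff 6); vs W: A (payoff 6); vs X: C (payoff 6).
Column's best responses — vs A: V (payoff 0); vs B: V (payoff 5); vs C: X (payoff 0); vs D: W (payoff 6).
Mutual best responses occur at (B, V) and (C, X); at each, neither player gains by switching.

(B, V) and (C, X)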